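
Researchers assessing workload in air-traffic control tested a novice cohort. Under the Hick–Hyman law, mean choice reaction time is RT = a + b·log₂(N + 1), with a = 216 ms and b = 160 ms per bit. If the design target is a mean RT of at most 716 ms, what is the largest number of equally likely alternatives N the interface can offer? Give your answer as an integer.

Set 216 + 160·log₂(N + 1) ≤ 716.
log₂(N + 1) ≤ (716 − 216) / 160 = 3.1250.
N + 1 ≤ 2^3.1250 = 8.7241.
N ≤ 7.7241, so the largest integer N is 7.

7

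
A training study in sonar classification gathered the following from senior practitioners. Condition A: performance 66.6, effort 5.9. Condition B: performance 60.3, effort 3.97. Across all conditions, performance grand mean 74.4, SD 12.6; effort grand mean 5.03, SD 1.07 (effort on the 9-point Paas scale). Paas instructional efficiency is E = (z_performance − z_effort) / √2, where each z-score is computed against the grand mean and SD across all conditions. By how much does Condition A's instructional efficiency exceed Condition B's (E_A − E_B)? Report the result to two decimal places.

-0.92

Condition A: z_P = (66.6 − 74.4)/12.6 = -0.6190; z_E = (5.9 − 5.03)/1.07 = 0.8131; E_A = (-0.6190 − 0.8131)/√2 = -1.0126.
Condition B: z_P = (60.3 − 74.4)/12.6 = -1.1190; z_E = (3.97 − 5.03)/1.07 = -0.9907; E_B = (-1.1190 − (-0.9907))/√2 = -0.0907.
E_A − E_B = -1.0126 − (-0.0907) = -0.9219 ≈ -0.92.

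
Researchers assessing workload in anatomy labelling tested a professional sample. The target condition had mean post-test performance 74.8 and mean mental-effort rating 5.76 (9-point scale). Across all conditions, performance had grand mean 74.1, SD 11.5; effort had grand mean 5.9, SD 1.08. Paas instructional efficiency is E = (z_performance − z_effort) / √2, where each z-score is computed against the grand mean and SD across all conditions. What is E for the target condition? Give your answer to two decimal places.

z_performance = (74.8 − 74.1) / 11.5 = 0.7000 / 11.5 = 0.0609.
z_effort = (5.76 − 5.9) / 1.08 = -0.1400 / 1.08 = -0.1296.
z_P − z_E = 0.0609 − (-0.1296) = 0.1905.
E = 0.1905 / √2 = 0.1905 / 1.41421 = 0.1347 ≈ 0.13.

0.13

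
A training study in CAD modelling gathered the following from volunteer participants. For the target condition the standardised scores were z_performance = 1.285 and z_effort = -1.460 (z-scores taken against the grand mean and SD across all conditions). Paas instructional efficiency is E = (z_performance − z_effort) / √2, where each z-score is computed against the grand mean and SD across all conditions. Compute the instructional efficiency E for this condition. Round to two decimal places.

1.94

z_P − z_E = 1.285 − (-1.460) = 2.7450.
E = 2.7450 / √2 = 2.7450 / 1.41421 = 1.9410 ≈ 1.94.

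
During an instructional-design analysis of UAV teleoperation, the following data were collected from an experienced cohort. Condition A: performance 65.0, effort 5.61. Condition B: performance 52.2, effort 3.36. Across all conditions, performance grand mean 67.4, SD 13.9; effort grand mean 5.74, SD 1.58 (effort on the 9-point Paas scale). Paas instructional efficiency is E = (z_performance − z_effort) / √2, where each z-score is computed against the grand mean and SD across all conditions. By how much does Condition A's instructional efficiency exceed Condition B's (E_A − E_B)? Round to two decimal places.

Condition A: z_P = (65.0 − 67.4)/13.9 = -0.1727; z_E = (5.61 − 5.74)/1.58 = -0.0823; E_A = (-0.1727 − (-0.0823))/√2 = -0.0639.
Condition B: z_P = (52.2 − 67.4)/13.9 = -1.0935; z_E = (3.36 − 5.74)/1.58 = -1.5063; E_B = (-1.0935 − (-1.5063))/√2 = 0.2919.
E_A − E_B = -0.0639 − 0.2919 = -0.3558 ≈ -0.36.

-0.36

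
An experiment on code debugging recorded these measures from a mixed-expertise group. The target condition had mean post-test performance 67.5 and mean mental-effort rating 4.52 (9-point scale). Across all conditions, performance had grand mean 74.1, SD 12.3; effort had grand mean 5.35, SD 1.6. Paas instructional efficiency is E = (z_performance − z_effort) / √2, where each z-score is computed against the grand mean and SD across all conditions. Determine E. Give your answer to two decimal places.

z_performance = (67.5 − 74.1) / 12.3 = -6.6000 / 12.3 = -0.5366.
z_effort = (4.52 − 5.35) / 1.6 = -0.8300 / 1.6 = -0.5188.
z_P − z_E = -0.5366 − (-0.5188) = -0.0178.
E = -0.0178 / √2 = -0.0178 / 1.41421 = -0.0126 ≈ -0.01.

-0.01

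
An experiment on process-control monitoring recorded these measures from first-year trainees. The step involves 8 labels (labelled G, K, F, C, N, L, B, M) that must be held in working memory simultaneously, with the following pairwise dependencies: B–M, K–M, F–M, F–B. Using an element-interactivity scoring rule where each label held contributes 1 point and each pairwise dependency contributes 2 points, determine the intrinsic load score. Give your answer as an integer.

Count of labels held simultaneously: 8.
Count of pairwise dependencies listed: 4.
Element contribution: 8 × 1 = 8.
Interaction contribution: 4 × 2 = 8.
Intrinsic load = 8 + 8 = 16.

16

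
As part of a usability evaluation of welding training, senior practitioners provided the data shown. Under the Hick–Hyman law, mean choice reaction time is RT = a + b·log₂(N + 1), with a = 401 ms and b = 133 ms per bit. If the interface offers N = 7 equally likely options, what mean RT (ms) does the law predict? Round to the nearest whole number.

800

log₂(7 + 1) = log₂(8) = 3.0000.
RT = 401 + 133 × 3.0000 = 401 + 399.0000 = 800.0000 ms.
≈ 800 ms.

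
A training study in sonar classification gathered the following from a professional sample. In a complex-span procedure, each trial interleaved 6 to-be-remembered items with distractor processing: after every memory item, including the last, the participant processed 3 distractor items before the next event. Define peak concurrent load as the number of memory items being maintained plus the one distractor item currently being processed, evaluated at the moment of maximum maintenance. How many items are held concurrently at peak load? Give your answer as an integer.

7

Maintenance is greatest during the distractor(s) after memory item 6: all 6 memory items are being held.
One distractor item is concurrently being processed.
Peak concurrent load = 6 + 1 = 7 items.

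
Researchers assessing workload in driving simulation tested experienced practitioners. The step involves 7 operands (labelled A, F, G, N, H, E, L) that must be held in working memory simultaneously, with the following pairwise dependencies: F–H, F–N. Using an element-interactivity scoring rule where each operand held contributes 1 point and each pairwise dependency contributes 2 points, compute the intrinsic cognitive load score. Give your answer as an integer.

Count of operands held simultaneously: 7.
Count of pairwise dependencies listed: 2.
Element contribution: 7 × 1 = 7.
Interaction contribution: 2 × 2 = 4.
Intrinsic load = 7 + 4 = 11.

11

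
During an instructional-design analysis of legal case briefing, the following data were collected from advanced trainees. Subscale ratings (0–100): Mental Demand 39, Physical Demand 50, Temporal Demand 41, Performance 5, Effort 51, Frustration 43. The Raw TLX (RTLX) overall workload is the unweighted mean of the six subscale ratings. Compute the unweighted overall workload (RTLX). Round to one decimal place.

38.2

Sum of ratings = 39 + 50 + 41 + 5 + 51 + 43 = 229.
RTLX = 229 / 6 = 38.1667 ≈ 38.2.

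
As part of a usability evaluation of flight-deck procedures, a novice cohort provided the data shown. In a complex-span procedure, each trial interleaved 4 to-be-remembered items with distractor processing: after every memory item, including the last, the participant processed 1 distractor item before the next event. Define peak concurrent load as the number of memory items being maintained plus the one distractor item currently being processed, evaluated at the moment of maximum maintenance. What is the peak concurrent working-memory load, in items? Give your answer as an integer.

5

Maintenance is greatest during the distractor(s) after memory item 4: all 4 memory items are being held.
One distractor item is concurrently being processed.
Peak concurrent load = 4 + 1 = 5 items.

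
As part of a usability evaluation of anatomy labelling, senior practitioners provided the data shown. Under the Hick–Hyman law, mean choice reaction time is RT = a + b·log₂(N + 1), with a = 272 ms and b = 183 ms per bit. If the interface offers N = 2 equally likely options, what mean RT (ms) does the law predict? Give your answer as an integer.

log₂(2 + 1) = log₂(3) = 1.5850.
RT = 272 + 183 × 1.5850 = 272 + 290.0550 = 562.0550 ms.
≈ 562 ms.

562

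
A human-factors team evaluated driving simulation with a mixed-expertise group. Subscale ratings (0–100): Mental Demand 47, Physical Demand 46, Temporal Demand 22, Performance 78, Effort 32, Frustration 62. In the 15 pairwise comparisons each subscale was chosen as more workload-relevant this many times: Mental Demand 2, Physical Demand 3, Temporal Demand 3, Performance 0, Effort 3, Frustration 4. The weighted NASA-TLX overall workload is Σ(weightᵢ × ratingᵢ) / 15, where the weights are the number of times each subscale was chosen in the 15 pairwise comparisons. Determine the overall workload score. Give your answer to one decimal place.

42.8

The tallies are the weights (they sum to 15).
Weighted sum = 2·47 + 3·46 + 3·22 + 0·78 + 3·32 + 4·62
            = 94 + 138 + 66 + 0 + 96 + 248 = 642.
Overall workload = 642 / 15 = 42.8000 ≈ 42.8.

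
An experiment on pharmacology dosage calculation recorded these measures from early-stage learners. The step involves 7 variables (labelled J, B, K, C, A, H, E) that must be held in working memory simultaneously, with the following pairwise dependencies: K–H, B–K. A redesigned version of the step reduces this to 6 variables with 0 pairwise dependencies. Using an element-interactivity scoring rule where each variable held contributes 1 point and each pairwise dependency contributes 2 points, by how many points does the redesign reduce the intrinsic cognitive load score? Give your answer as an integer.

Original: 7 × 1 + 2 × 2 = 7 + 4 = 11.
Redesigned: 6 × 1 + 0 × 2 = 6 + 0 = 6.
Reduction = 11 − 6 = 5.

5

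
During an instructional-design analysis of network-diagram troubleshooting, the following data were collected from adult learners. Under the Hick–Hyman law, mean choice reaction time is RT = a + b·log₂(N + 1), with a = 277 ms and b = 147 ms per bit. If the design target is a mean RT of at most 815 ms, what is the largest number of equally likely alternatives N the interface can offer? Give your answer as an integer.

11

Set 277 + 147·log₂(N + 1) ≤ 815.
log₂(N + 1) ≤ (815 − 277) / 147 = 3.6599.
N + 1 ≤ 2^3.6599 = 12.6398.
N ≤ 11.6398, so the largest integer N is 11.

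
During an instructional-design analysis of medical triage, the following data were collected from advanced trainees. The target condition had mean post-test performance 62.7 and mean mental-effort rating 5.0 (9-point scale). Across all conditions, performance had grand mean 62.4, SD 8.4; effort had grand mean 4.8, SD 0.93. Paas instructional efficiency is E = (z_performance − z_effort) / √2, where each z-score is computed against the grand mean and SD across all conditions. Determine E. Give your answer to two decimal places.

z_performance = (62.7 − 62.4) / 8.4 = 0.3000 / 8.4 = 0.0357.
z_effort = (5.0 − 4.8) / 0.93 = 0.2000 / 0.93 = 0.2151.
z_P − z_E = 0.0357 − 0.2151 = -0.1794.
E = -0.1794 / √2 = -0.1794 / 1.41421 = -0.1269 ≈ -0.13.

-0.13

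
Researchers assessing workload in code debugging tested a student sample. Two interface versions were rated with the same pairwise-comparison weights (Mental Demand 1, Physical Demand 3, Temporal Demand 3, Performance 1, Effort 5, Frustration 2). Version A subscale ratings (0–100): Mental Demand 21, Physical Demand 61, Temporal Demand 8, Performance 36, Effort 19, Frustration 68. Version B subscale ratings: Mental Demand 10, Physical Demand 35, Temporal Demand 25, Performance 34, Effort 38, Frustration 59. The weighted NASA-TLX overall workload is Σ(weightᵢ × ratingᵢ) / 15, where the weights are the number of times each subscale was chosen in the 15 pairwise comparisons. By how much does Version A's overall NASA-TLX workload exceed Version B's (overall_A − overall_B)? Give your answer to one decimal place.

Version A weighted sum = 1·21 + 3·61 + 3·8 + 1·36 + 5·19 + 2·68 = 21 + 183 + 24 + 36 + 95 + 136 = 495; overall_A = 495/15 = 33.0000.
Version B weighted sum = 1·10 + 3·35 + 3·25 + 1·34 + 5·38 + 2·59 = 10 + 105 + 75 + 34 + 190 + 118 = 532; overall_B = 532/15 = 35.4667.
Difference = 33.0000 − 35.4667 = -2.4667 ≈ -2.5.

-2.5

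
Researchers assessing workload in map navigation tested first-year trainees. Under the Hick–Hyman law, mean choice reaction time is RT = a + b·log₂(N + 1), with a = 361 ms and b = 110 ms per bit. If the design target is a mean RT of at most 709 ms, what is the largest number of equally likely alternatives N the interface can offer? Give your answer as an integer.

7

Set 361 + 110·log₂(N + 1) ≤ 709.
log₂(N + 1) ≤ (709 − 361) / 110 = 3.1636.
N + 1 ≤ 2^3.1636 = 8.9606.
N ≤ 7.9606, so the largest integer N is 7.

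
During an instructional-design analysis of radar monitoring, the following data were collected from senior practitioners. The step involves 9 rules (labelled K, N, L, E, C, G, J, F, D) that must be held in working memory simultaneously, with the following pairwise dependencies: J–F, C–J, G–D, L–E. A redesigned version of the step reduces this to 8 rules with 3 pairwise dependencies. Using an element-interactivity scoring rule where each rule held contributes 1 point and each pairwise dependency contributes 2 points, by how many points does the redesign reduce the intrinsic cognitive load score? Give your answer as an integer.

3

Original: 9 × 1 + 4 × 2 = 9 + 8 = 17.
Redesigned: 8 × 1 + 3 × 2 = 8 + 6 = 14.
Reduction = 17 − 14 = 3.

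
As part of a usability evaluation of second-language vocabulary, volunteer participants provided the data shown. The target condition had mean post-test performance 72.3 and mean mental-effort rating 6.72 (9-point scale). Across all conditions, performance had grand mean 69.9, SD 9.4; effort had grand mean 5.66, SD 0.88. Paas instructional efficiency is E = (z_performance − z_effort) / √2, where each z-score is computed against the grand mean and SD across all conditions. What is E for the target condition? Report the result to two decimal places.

-0.67

z_performance = (72.3 − 69.9) / 9.4 = 2.4000 / 9.4 = 0.2553.
z_effort = (6.72 − 5.66) / 0.88 = 1.0600 / 0.88 = 1.2045.
z_P − z_E = 0.2553 − 1.2045 = -0.9492.
E = -0.9492 / √2 = -0.9492 / 1.41421 = -0.6712 ≈ -0.67.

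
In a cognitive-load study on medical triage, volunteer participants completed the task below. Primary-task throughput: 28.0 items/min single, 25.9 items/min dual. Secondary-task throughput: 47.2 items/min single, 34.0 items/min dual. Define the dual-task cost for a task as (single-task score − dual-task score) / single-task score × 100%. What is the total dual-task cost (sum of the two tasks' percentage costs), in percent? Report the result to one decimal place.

Primary cost = (28.0 − 25.9) / 28.0 × 100% = 7.5000%.
Secondary cost = (47.2 − 34.0) / 47.2 × 100% = 27.9661%.
Total = 7.5000% + 27.9661% = 35.4661% ≈ 35.5%.

35.5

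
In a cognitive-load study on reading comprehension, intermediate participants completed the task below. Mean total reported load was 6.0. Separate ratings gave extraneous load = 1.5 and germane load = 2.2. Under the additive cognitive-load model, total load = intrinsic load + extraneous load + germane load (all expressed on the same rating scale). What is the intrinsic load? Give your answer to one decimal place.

intrinsic load = total − extraneous − germane
             = 6.0 − 1.5 − 2.2 = 2.3.

2.3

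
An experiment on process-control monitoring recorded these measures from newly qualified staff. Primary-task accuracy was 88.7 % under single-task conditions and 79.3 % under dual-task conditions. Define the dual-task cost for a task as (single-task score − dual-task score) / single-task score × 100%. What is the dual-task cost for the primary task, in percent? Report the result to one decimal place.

10.6

Cost = (88.7 − 79.3) / 88.7 × 100%
     = 9.4000 / 88.7 × 100% = 10.5975%.
≈ 10.6%.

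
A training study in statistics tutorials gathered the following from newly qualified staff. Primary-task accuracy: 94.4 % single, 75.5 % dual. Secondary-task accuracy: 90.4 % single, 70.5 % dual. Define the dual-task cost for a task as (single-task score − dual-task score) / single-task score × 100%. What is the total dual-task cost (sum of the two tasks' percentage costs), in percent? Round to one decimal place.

42.0

Primary cost = (94.4 − 75.5) / 94.4 × 100% = 20.0212%.
Secondary cost = (90.4 − 70.5) / 90.4 × 100% = 22.0133%.
Total = 20.0212% + 22.0133% = 42.0345% ≈ 42.0%.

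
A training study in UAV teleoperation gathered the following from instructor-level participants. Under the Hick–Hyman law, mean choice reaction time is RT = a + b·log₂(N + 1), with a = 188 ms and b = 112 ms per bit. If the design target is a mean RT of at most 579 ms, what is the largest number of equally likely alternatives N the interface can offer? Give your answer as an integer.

10

Set 188 + 112·log₂(N + 1) ≤ 579.
log₂(N + 1) ≤ (579 − 188) / 112 = 3.4911.
N + 1 ≤ 2^3.4911 = 11.2441.
N ≤ 10.2441, so the largest integer N is 10.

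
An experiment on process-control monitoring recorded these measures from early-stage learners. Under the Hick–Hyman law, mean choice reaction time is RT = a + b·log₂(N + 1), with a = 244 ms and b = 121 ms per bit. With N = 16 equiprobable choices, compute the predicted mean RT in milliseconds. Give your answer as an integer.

log₂(16 + 1) = log₂(17) = 4.0875.
RT = 244 + 121 × 4.0875 = 244 + 494.5875 = 738.5875 ms.
≈ 739 ms.

739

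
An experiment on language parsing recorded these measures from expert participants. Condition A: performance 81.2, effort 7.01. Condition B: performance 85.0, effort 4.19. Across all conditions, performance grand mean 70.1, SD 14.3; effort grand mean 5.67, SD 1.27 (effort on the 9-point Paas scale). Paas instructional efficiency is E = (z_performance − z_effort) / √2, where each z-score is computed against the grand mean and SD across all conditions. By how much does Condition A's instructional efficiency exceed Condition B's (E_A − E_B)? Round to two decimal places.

Condition A: z_P = (81.2 − 70.1)/14.3 = 0.7762; z_E = (7.01 − 5.67)/1.27 = 1.0551; E_A = (0.7762 − 1.0551)/√2 = -0.1972.
Condition B: z_P = (85.0 − 70.1)/14.3 = 1.0420; z_E = (4.19 − 5.67)/1.27 = -1.1654; E_B = (1.0420 − (-1.1654))/√2 = 1.5609.
E_A − E_B = -0.1972 − 1.5609 = -1.7581 ≈ -1.76.

-1.76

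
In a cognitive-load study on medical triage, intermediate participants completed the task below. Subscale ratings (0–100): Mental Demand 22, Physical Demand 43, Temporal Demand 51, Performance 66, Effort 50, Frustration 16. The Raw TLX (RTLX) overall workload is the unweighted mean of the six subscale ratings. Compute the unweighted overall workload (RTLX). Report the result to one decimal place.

Sum of ratings = 22 + 43 + 51 + 66 + 50 + 16 = 248.
RTLX = 248 / 6 = 41.3333 ≈ 41.3.

41.3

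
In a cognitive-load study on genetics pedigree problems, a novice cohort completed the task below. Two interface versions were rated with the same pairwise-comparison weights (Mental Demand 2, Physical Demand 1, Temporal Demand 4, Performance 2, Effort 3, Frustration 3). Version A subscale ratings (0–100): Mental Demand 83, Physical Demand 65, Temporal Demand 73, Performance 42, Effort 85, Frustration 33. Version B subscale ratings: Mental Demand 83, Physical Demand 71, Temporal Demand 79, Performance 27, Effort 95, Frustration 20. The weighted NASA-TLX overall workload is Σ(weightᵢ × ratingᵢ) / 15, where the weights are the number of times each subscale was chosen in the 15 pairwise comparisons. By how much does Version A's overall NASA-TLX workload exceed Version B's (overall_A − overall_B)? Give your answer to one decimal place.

Version A weighted sum = 2·83 + 1·65 + 4·73 + 2·42 + 3·85 + 3·33 = 166 + 65 + 292 + 84 + 255 + 99 = 961; overall_A = 961/15 = 64.0667.
Version B weighted sum = 2·83 + 1·71 + 4·79 + 2·27 + 3·95 + 3·20 = 166 + 71 + 316 + 54 + 285 + 60 = 952; overall_B = 952/15 = 63.4667.
Difference = 64.0667 − 63.4667 = 0.6000 ≈ 0.6.

0.6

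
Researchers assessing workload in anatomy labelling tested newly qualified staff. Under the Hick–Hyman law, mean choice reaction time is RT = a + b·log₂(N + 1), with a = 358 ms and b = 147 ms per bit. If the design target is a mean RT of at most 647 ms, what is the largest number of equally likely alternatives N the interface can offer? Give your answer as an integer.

Set 358 + 147·log₂(N + 1) ≤ 647.
log₂(N + 1) ≤ (647 − 358) / 147 = 1.9660.
N + 1 ≤ 2^1.9660 = 3.9068.
N ≤ 2.9068, so the largest integer N is 2.

2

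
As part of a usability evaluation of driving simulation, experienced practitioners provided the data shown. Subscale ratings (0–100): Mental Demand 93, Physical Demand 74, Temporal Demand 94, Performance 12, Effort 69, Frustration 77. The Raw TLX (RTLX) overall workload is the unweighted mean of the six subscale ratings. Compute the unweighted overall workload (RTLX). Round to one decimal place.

69.8

Sum of ratings = 93 + 74 + 94 + 12 + 69 + 77 = 419.
RTLX = 419 / 6 = 69.8333 ≈ 69.8.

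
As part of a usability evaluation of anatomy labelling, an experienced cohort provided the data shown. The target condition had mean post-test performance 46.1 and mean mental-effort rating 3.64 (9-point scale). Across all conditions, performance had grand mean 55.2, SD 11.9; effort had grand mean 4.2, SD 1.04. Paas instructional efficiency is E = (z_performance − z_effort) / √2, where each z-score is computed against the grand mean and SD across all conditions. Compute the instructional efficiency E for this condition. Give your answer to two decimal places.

z_performance = (46.1 − 55.2) / 11.9 = -9.1000 / 11.9 = -0.7647.
z_effort = (3.64 − 4.2) / 1.04 = -0.5600 / 1.04 = -0.5385.
z_P − z_E = -0.7647 − (-0.5385) = -0.2262.
E = -0.2262 / √2 = -0.2262 / 1.41421 = -0.1599 ≈ -0.16.

-0.16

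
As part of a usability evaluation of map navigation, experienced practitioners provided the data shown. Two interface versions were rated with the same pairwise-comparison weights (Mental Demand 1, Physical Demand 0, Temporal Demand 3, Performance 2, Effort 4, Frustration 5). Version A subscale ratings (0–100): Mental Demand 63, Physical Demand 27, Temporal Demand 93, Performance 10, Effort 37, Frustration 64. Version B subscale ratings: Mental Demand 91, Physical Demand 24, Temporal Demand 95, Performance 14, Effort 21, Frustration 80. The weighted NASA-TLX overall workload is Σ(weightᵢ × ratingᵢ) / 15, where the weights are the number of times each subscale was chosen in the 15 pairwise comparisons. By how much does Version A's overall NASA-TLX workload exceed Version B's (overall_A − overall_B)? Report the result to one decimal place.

Version A weighted sum = 1·63 + 0·27 + 3·93 + 2·10 + 4·37 + 5·64 = 63 + 0 + 279 + 20 + 148 + 320 = 830; overall_A = 830/15 = 55.3333.
Version B weighted sum = 1·91 + 0·24 + 3·95 + 2·14 + 4·21 + 5·80 = 91 + 0 + 285 + 28 + 84 + 400 = 888; overall_B = 888/15 = 59.2000.
Difference = 55.3333 − 59.2000 = -3.8667 ≈ -3.9.

-3.9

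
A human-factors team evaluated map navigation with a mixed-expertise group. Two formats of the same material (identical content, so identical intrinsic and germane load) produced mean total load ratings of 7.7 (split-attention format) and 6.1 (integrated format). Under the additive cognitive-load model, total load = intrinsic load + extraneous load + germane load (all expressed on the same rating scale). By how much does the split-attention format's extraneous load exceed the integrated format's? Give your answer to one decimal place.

Intrinsic and germane load are equal across formats, so the difference in total load equals the difference in extraneous load.
Extraneous-load difference = 7.7 − 6.1 = 1.6.

1.6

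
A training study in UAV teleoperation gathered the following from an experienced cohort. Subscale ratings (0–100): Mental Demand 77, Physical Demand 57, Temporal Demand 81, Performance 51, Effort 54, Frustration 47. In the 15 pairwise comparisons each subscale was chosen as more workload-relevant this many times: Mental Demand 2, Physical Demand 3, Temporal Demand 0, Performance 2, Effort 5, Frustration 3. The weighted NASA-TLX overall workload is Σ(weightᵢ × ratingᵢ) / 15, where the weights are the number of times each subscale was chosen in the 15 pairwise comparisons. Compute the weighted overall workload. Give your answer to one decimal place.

55.9

The tallies are the weights (they sum to 15).
Weighted sum = 2·77 + 3·57 + 0·81 + 2·51 + 5·54 + 3·47
            = 154 + 171 + 0 + 102 + 270 + 141 = 838.
Overall workload = 838 / 15 = 55.8667 ≈ 55.9.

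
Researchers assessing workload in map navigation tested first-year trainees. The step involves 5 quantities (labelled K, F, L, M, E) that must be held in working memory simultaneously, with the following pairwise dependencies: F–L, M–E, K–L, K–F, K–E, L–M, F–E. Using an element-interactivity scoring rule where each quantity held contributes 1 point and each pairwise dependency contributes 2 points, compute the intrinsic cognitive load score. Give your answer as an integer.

Count of quantities held simultaneously: 5.
Count of pairwise dependencies listed: 7.
Element contribution: 5 × 1 = 5.
Interaction contribution: 7 × 2 = 14.
Intrinsic load = 5 + 14 = 19.

19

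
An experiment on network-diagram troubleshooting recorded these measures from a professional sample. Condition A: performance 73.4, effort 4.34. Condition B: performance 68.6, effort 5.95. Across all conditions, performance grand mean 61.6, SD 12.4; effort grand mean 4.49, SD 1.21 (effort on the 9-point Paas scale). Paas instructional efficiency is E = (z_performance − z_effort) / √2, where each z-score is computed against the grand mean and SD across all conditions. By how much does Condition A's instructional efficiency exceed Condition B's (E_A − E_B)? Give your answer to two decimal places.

Condition A: z_P = (73.4 − 61.6)/12.4 = 0.9516; z_E = (4.34 − 4.49)/1.21 = -0.1240; E_A = (0.9516 − (-0.1240))/√2 = 0.7606.
Condition B: z_P = (68.6 − 61.6)/12.4 = 0.5645; z_E = (5.95 − 4.49)/1.21 = 1.2066; E_B = (0.5645 − 1.2066)/√2 = -0.4540.
E_A − E_B = 0.7606 − (-0.4540) = 1.2146 ≈ 1.21.

1.21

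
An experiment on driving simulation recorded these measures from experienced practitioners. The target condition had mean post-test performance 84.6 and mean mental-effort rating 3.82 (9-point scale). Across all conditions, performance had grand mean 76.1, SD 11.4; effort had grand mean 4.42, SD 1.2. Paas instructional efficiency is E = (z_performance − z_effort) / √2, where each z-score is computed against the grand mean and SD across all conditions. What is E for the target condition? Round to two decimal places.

0.88

z_performance = (84.6 − 76.1) / 11.4 = 8.5000 / 11.4 = 0.7456.
z_effort = (3.82 − 4.42) / 1.2 = -0.6000 / 1.2 = -0.5000.
z_P − z_E = 0.7456 − (-0.5000) = 1.2456.
E = 1.2456 / √2 = 1.2456 / 1.41421 = 0.8808 ≈ 0.88.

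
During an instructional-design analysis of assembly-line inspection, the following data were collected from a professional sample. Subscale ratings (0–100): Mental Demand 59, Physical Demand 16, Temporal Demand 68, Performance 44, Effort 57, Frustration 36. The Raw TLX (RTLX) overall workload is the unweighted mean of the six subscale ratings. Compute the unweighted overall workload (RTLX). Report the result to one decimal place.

Sum of ratings = 59 + 16 + 68 + 44 + 57 + 36 = 280.
RTLX = 280 / 6 = 46.6667 ≈ 46.7.

46.7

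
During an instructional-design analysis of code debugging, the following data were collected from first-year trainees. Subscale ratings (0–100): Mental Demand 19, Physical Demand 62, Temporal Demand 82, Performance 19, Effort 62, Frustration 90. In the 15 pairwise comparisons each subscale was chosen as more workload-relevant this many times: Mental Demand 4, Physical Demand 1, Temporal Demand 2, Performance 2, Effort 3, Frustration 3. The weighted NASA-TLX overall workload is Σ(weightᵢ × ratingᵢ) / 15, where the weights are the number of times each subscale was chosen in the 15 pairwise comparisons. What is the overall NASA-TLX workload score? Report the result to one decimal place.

53.1

The tallies are the weights (they sum to 15).
Weighted sum = 4·19 + 1·62 + 2·82 + 2·19 + 3·62 + 3·90
            = 76 + 62 + 164 + 38 + 186 + 270 = 796.
Overall workload = 796 / 15 = 53.0667 ≈ 53.1.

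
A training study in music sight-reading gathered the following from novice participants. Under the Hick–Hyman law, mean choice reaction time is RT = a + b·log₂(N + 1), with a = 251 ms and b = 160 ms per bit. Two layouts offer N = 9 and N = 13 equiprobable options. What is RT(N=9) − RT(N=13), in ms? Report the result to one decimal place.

RT(9) = 251 + 160·log₂(10) = 251 + 160·3.3219 = 782.5040 ms.
RT(13) = 251 + 160·log₂(14) = 251 + 160·3.8074 = 860.1840 ms.
Difference = 782.5040 − 860.1840 = -77.6800 ≈ -77.7 ms.

-77.7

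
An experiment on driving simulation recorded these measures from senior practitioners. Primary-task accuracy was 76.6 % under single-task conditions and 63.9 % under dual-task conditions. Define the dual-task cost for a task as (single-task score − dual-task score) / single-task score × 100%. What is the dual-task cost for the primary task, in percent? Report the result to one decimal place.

16.6

Cost = (76.6 − 63.9) / 76.6 × 100%
     = 12.7000 / 76.6 × 100% = 16.5796%.
≈ 16.6%.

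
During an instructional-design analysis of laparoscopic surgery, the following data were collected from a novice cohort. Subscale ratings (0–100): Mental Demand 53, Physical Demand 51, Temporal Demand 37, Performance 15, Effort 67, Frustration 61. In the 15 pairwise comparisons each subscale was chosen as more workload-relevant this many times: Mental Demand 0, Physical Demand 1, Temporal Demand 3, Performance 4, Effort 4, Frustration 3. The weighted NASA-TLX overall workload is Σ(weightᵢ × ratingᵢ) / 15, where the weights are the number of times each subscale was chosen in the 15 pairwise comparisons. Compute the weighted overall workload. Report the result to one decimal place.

44.9

The tallies are the weights (they sum to 15).
Weighted sum = 0·53 + 1·51 + 3·37 + 4·15 + 4·67 + 3·61
            = 0 + 51 + 111 + 60 + 268 + 183 = 673.
Overall workload = 673 / 15 = 44.8667 ≈ 44.9.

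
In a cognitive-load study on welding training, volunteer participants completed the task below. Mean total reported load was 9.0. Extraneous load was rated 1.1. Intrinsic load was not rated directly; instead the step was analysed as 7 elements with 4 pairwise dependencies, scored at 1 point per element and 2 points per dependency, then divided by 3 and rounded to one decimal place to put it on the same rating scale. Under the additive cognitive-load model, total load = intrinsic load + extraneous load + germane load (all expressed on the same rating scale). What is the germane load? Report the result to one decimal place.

Intrinsic (element-interactivity): (7 × 1 + 4 × 2) / 3 = 15 / 3 = 5.0000 → 5.0.
germane load = total − intrinsic − extraneous
             = 9.0 − 5.0 − 1.1 = 2.9.

2.9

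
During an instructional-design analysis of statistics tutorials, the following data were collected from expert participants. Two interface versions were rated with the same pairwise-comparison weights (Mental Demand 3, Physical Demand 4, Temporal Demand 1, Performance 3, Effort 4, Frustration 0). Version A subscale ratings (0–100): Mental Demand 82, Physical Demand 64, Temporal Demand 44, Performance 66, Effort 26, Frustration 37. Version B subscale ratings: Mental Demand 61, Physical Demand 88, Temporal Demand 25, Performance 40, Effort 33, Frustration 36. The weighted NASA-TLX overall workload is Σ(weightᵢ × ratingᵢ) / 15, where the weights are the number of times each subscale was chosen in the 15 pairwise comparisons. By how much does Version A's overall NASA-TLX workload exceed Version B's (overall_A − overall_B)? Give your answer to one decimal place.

2.4

Version A weighted sum = 3·82 + 4·64 + 1·44 + 3·66 + 4·26 + 0·37 = 246 + 256 + 44 + 198 + 104 + 0 = 848; overall_A = 848/15 = 56.5333.
Version B weighted sum = 3·61 + 4·88 + 1·25 + 3·40 + 4·33 + 0·36 = 183 + 352 + 25 + 120 + 132 + 0 = 812; overall_B = 812/15 = 54.1333.
Difference = 56.5333 − 54.1333 = 2.4000 ≈ 2.4.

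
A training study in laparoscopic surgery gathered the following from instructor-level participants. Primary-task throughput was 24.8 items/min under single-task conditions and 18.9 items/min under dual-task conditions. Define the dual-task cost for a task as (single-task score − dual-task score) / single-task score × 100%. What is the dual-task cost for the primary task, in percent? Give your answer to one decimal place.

Cost = (24.8 − 18.9) / 24.8 × 100%
     = 5.9000 / 24.8 × 100% = 23.7903%.
≈ 23.8%.

23.8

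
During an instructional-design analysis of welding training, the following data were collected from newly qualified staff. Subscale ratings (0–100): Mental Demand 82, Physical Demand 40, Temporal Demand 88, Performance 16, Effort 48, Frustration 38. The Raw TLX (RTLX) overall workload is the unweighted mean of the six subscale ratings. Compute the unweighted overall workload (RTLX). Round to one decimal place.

Sum of ratings = 82 + 40 + 88 + 16 + 48 + 38 = 312.
RTLX = 312 / 6 = 52.0000 ≈ 52.0.

52.0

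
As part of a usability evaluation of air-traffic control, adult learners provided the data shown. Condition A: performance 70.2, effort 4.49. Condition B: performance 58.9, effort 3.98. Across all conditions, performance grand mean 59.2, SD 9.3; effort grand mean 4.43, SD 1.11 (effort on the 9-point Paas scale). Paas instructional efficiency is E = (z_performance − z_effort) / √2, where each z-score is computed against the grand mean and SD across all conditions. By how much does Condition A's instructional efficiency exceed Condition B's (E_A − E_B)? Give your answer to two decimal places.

0.53

Condition A: z_P = (70.2 − 59.2)/9.3 = 1.1828; z_E = (4.49 − 4.43)/1.11 = 0.0541; E_A = (1.1828 − 0.0541)/√2 = 0.7981.
Condition B: z_P = (58.9 − 59.2)/9.3 = -0.0323; z_E = (3.98 − 4.43)/1.11 = -0.4054; E_B = (-0.0323 − (-0.4054))/√2 = 0.2638.
E_A − E_B = 0.7981 − 0.2638 = 0.5343 ≈ 0.53.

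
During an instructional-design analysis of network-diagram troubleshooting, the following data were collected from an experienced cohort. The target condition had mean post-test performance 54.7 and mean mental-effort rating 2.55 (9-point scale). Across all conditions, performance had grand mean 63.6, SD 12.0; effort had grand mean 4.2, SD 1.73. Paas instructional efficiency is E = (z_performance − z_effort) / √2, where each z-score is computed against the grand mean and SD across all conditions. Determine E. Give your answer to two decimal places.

0.15

z_performance = (54.7 − 63.6) / 12.0 = -8.9000 / 12.0 = -0.7417.
z_effort = (2.55 − 4.2) / 1.73 = -1.6500 / 1.73 = -0.9538.
z_P − z_E = -0.7417 − (-0.9538) = 0.2121.
E = 0.2121 / √2 = 0.2121 / 1.41421 = 0.1500 ≈ 0.15.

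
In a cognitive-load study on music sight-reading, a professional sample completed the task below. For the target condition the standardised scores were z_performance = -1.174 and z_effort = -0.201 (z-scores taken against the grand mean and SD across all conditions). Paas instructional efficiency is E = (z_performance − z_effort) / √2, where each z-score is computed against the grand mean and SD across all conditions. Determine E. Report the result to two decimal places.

-0.69

z_P − z_E = -1.174 − (-0.201) = -0.9730.
E = -0.9730 / √2 = -0.9730 / 1.41421 = -0.6880 ≈ -0.69.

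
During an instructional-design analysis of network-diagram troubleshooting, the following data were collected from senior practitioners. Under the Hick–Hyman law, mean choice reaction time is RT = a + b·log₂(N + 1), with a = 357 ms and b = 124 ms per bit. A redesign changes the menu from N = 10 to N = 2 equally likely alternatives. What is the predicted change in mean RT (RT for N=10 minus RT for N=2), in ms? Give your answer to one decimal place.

RT(10) = 357 + 124·log₂(11) = 357 + 124·3.4594 = 785.9656 ms.
RT(2) = 357 + 124·log₂(3) = 357 + 124·1.5850 = 553.5400 ms.
Difference = 785.9656 − 553.5400 = 232.4256 ≈ 232.4 ms.

232.4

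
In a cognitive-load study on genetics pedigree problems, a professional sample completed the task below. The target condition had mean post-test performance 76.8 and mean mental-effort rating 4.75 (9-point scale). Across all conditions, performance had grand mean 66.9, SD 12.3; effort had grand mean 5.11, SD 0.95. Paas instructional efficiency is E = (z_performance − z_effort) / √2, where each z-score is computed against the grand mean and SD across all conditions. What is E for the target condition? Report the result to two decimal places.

0.84

z_performance = (76.8 − 66.9) / 12.3 = 9.9000 / 12.3 = 0.8049.
z_effort = (4.75 − 5.11) / 0.95 = -0.3600 / 0.95 = -0.3789.
z_P − z_E = 0.8049 − (-0.3789) = 1.1838.
E = 1.1838 / √2 = 1.1838 / 1.41421 = 0.8371 ≈ 0.84.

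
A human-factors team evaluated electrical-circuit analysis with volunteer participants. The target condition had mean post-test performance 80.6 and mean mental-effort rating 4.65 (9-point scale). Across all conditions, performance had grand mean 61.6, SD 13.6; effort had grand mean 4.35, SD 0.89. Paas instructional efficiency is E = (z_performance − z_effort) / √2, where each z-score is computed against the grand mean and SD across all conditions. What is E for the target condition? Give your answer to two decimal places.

z_performance = (80.6 − 61.6) / 13.6 = 19.0000 / 13.6 = 1.3971.
z_effort = (4.65 − 4.35) / 0.89 = 0.3000 / 0.89 = 0.3371.
z_P − z_E = 1.3971 − 0.3371 = 1.0600.
E = 1.0600 / √2 = 1.0600 / 1.41421 = 0.7495 ≈ 0.75.

0.75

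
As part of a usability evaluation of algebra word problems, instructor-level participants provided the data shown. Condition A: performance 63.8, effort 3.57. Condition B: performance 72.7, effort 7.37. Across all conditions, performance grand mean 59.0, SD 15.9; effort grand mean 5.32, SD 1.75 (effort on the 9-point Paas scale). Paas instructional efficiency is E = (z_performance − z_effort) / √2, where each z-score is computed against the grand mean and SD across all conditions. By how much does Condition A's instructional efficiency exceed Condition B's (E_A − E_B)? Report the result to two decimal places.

Condition A: z_P = (63.8 − 59.0)/15.9 = 0.3019; z_E = (3.57 − 5.32)/1.75 = -1.0000; E_A = (0.3019 − (-1.0000))/√2 = 0.9206.
Condition B: z_P = (72.7 − 59.0)/15.9 = 0.8616; z_E = (7.37 − 5.32)/1.75 = 1.1714; E_B = (0.8616 − 1.1714)/√2 = -0.2191.
E_A − E_B = 0.9206 − (-0.2191) = 1.1397 ≈ 1.14.

1.14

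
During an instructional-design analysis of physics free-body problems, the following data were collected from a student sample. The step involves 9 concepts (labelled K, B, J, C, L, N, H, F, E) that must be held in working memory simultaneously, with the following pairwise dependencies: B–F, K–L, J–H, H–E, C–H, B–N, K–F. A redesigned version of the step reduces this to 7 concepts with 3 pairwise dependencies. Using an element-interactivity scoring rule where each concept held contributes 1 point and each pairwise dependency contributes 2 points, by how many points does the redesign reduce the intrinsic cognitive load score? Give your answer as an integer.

Original: 9 × 1 + 7 × 2 = 9 + 14 = 23.
Redesigned: 7 × 1 + 3 × 2 = 7 + 6 = 13.
Reduction = 23 − 13 = 10.

10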